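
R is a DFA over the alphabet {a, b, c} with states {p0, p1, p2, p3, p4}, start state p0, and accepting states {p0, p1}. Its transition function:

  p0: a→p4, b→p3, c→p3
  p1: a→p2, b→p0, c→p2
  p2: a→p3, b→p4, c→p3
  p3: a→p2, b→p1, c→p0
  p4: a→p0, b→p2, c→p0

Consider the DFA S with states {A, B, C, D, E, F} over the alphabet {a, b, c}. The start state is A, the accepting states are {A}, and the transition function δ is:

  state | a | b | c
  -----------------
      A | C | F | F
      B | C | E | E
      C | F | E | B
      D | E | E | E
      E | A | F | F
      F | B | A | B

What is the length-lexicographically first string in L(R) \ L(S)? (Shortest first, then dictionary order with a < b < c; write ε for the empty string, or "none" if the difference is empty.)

aa

The string aa is accepted by R but not by S.
No shorter string lies in the difference, and aa is the lexicographically first length-2 string in L(R) \ L(S).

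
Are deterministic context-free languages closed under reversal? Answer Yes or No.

L = {c bⁿaⁿ : n≥0} ∪ {d b²ⁿaⁿ : n≥0} is a DCFL: the first symbol tells a deterministic PDA whether to pop one or two b's per a. Its reversal Lᴿ = {aⁿbⁿ c : n≥0} ∪ {aⁿb²ⁿ d : n≥0} is not. DCFLs are closed under right quotient by regular languages, and Lᴿ/{c, d} = {aⁿbⁿ : n≥0} ∪ {aⁿb²ⁿ : n≥0} — the standard context-free language accepted by no deterministic PDA (intuitively the machine would have to commit to a b-to-a ratio before the distinguishing marker arrives; formally, a DPDA for it would have a single run on aⁿb²ⁿ, accepting after the prefix aⁿbⁿ and accepting again after n more b's; an ordinary PDA that simulates it on a's and b's and, at any moment when it is accepting, may switch to reading only a fresh letter e while feeding each e to the simulation as a b, would accept aⁱbʲeᵏ (k≥1) exactly when both aⁱbʲ and aⁱbʲ⁺ᵏ are in the language, i.e. its language intersected with the regular set a*b*e⁺ would be exactly {aⁿbⁿeⁿ : n≥1} — impossible, since context-free languages are closed under intersection with regular sets and {aⁿbⁿeⁿ} is not context-free). So Lᴿ cannot be a DCFL.

No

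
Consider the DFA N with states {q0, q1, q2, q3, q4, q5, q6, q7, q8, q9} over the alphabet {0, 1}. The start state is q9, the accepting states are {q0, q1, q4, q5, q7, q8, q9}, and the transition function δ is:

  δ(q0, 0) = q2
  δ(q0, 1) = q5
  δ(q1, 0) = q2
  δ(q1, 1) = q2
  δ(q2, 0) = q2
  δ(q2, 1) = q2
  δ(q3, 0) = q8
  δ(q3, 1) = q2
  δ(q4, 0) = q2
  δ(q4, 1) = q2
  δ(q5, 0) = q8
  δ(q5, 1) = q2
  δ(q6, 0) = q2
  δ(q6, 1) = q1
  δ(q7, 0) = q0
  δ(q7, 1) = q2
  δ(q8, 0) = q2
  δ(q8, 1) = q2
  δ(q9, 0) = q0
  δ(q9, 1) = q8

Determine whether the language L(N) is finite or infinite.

finite

The useful states (reachable from q9 and able to reach an accepting state) are {q0, q5, q8, q9}.
Restricted to these states the transition graph has no cycle, so every accepting path has bounded length and L is finite.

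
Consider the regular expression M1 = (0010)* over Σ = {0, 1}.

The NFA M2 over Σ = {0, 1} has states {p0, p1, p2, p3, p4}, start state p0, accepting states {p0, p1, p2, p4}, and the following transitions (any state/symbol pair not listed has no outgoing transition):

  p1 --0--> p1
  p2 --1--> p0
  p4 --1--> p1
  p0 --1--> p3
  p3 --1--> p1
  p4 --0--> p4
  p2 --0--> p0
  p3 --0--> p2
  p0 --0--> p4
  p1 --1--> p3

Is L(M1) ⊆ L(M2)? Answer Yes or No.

Yes

Converting the expression M1 to a DFA (subset construction, then merging equivalent states) gives the minimal DFA with states {r0, r1, r2, r3, r4}, start state r0, accepting states {r0} and transitions r0: 0→r1, 1→r2; r1: 0→r3, 1→r2; r2: 0→r2, 1→r2; r3: 0→r2, 1→r4; r4: 0→r0, 1→r2.
Exploring the product automaton M1 × M2 from the start pair (r0, p0), following both machines on each input symbol, reaches 15 state pairs: (r0, p0), (r1, p4), (r2, p3), (r3, p4), (r2, p1), (r2, p2), (r2, p4), (r4, p1), (r2, p0), (r0, p1), (r1, p1), (r3, p1), (r4, p3), (r0, p2), (r1, p0).
M1 accepts in {r0} and M2 accepts in {p0, p1, p2, p4}. The reachable pairs whose M1-component is accepting are (r0, p0), (r0, p1), (r0, p2); in each of them the M2-component is accepting too, so the product for L(M1) \ L(M2) (M1-component accepting, M2-component rejecting) has no reachable accepting pair and the difference is empty.
Hence every string in L(M1) is also in L(M2).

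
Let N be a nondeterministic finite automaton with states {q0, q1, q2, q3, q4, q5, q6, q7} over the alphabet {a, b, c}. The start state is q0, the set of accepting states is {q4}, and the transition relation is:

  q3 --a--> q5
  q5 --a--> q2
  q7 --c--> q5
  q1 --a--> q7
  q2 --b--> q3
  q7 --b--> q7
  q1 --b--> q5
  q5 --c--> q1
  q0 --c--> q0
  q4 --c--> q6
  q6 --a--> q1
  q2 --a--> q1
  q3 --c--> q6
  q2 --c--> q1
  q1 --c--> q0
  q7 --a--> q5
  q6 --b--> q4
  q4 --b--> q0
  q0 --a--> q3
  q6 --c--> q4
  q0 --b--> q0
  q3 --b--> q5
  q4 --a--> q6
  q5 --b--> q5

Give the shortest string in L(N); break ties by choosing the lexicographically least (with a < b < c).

acb

A breadth-first search from q0 reaches an accepting state first via the path q0 → q3 → q6 → q4 on input acb.
No string of length < 3 is accepted (BFS exhausts all shorter strings without reaching an accepting state), and acb is the lexicographically least accepting string of length 3.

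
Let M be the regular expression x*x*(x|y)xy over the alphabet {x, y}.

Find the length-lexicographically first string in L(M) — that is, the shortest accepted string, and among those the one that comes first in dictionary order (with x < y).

By inspection of the expression, no string of length less than 3 matches, and xxy is the lexicographically first match of length 3.

xxy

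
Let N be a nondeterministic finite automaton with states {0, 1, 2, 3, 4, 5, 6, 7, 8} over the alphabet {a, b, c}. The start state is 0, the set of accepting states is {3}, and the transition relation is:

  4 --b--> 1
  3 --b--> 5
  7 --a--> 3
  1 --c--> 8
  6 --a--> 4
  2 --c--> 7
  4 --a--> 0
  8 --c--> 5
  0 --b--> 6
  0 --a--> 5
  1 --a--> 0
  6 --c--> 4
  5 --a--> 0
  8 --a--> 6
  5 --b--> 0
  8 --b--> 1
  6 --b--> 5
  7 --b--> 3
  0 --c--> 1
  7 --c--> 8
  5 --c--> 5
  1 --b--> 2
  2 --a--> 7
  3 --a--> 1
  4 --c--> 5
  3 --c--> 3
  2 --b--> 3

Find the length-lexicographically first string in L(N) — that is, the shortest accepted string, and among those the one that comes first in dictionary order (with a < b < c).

A breadth-first search from 0 reaches an accepting state first via the path 0 → 1 → 2 → 3 on input cbb.
No string of length < 3 is accepted (BFS exhausts all shorter strings without reaching an accepting state), and cbb is the lexicographically least accepting string of length 3.

cbb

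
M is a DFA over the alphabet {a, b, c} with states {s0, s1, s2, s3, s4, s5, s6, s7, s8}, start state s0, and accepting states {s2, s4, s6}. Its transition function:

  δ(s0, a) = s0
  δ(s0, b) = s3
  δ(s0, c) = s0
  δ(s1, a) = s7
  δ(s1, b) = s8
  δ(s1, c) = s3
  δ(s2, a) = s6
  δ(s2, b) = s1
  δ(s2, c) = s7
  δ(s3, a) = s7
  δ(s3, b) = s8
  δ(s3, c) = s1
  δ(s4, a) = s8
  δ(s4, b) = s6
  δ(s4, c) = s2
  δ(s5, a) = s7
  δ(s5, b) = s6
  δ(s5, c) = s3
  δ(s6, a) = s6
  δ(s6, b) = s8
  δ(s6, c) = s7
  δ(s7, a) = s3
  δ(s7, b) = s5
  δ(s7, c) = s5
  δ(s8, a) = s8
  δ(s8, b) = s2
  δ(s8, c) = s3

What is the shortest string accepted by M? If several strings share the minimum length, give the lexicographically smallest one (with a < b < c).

bbb

A breadth-first search from s0 reaches an accepting state first via the path s0 → s3 → s8 → s2 on input bbb.
No string of length < 3 is accepted (BFS exhausts all shorter strings without reaching an accepting state), and bbb is the lexicographically least accepting string of length 3.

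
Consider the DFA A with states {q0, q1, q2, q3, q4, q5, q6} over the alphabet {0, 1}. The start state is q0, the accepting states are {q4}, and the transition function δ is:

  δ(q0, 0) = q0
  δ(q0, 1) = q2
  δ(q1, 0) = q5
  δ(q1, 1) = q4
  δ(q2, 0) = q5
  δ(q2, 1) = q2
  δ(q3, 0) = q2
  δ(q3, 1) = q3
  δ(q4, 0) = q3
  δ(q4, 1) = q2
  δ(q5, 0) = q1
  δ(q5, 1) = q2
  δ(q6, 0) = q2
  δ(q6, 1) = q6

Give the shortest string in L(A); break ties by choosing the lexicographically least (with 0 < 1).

1001

A breadth-first search from q0 reaches an accepting state first via the path q0 → q2 → q5 → q1 → q4 on input 1001.
No string of length < 4 is accepted (BFS exhausts all shorter strings without reaching an accepting state), and 1001 is the lexicographically least accepting string of length 4.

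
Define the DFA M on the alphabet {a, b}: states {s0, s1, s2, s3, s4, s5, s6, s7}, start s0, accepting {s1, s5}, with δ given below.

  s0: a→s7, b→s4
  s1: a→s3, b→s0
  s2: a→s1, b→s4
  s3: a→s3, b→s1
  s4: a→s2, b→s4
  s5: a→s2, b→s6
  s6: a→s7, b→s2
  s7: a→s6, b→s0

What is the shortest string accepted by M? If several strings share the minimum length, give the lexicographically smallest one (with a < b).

baa

A breadth-first search from s0 reaches an accepting state first via the path s0 → s4 → s2 → s1 on input baa.
No string of length < 3 is accepted (BFS exhausts all shorter strings without reaching an accepting state), and baa is the lexicographically least accepting string of length 3.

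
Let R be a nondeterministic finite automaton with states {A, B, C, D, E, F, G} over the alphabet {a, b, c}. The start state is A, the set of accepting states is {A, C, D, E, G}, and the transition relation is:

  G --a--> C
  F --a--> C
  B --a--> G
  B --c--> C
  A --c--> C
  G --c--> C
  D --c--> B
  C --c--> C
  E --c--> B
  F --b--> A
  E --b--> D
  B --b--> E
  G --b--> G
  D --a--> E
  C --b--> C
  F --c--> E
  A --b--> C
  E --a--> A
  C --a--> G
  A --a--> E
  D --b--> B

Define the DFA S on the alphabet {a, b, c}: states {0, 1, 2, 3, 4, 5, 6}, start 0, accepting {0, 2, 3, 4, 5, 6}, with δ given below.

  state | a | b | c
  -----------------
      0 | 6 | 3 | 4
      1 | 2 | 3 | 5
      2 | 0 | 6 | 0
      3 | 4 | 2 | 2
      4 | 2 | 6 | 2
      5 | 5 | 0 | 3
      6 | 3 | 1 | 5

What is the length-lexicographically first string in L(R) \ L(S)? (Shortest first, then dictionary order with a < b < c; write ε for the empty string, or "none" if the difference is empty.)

ab

The string ab is accepted by R but not by S.
No shorter string lies in the difference, and ab is the lexicographically first length-2 string in L(R) \ L(S).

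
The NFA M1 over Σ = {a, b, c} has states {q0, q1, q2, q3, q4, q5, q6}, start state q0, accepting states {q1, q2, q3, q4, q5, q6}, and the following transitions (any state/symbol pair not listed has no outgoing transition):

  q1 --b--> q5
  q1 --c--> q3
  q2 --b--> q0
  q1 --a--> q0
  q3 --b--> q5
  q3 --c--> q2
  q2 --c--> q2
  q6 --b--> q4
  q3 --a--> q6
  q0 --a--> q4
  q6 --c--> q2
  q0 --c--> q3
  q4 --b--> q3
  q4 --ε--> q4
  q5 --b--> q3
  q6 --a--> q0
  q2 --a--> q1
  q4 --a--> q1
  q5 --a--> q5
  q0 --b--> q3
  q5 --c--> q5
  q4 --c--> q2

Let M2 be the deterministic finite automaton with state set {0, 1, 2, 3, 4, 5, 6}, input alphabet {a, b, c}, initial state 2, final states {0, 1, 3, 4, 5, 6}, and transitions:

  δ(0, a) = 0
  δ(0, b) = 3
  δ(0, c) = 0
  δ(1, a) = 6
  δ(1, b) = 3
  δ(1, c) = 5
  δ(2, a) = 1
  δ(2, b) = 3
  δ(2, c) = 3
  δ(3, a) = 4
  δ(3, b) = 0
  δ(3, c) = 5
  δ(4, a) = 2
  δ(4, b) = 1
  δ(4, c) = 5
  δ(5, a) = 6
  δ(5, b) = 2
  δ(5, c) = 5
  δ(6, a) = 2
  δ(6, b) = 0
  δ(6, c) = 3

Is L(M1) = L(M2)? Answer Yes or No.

Yes

Exploring the product automaton M1 × M2 from the start pair (q0, 2), following both machines on each input symbol, reaches 7 state pairs: (q0, 2), (q4, 1), (q3, 3), (q1, 6), (q2, 5), (q6, 4), (q5, 0).
M1 accepts in {q1, q2, q3, q4, q5, q6} and M2 accepts in {0, 1, 3, 4, 5, 6}. In every reachable pair the two components are either both accepting — (q4, 1), (q3, 3), (q1, 6), (q2, 5), (q6, 4), (q5, 0) — or both non-accepting, so no string is accepted by exactly one of the machines: L(M1) \ L(M2) and L(M2) \ L(M1) are both empty.
Hence every string is accepted by M1 iff it is accepted by M2, and the two languages coincide.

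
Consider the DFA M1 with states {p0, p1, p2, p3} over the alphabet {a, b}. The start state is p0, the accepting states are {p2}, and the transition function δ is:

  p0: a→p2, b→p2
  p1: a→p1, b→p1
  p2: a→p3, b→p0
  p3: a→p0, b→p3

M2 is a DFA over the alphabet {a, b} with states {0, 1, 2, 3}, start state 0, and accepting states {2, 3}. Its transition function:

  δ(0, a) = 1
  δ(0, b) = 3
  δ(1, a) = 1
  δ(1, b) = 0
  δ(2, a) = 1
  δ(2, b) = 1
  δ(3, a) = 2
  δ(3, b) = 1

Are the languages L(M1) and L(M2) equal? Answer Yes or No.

No

The string a is accepted by M1 but rejected by M2.
So L(M1) ≠ L(M2).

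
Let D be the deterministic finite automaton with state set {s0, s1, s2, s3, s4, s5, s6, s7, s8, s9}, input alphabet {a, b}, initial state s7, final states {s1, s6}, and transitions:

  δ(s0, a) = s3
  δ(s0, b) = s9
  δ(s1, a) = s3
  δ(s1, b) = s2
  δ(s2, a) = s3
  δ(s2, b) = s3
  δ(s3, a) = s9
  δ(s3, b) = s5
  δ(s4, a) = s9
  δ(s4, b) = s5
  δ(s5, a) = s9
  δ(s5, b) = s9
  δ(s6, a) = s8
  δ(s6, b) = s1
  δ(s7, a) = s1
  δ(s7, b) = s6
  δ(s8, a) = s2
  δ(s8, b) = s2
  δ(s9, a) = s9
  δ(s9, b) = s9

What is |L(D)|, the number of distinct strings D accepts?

3

The useful subgraph on states {s1, s6, s7} is acyclic, so L(D) is finite; the longest accepting path visits 3 useful states, giving maximum string length 2.
Counting accepting paths from s7 by length: 2 of length 1, 1 of length 2. Total 3.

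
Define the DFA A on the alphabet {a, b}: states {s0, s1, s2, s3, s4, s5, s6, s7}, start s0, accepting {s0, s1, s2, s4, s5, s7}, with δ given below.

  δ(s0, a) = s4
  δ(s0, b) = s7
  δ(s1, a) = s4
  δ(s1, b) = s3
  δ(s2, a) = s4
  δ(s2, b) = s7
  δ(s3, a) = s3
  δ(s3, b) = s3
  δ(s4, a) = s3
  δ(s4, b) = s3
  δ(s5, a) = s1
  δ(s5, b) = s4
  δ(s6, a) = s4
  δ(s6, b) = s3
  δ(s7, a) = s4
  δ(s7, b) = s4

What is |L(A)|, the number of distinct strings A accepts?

5

The useful subgraph on states {s0, s4, s7} is acyclic, so L(A) is finite; the longest accepting path visits 3 useful states, giving maximum string length 2.
Counting accepting paths from s0 by length: 1 of length 0, 2 of length 1, 2 of length 2. Total 5.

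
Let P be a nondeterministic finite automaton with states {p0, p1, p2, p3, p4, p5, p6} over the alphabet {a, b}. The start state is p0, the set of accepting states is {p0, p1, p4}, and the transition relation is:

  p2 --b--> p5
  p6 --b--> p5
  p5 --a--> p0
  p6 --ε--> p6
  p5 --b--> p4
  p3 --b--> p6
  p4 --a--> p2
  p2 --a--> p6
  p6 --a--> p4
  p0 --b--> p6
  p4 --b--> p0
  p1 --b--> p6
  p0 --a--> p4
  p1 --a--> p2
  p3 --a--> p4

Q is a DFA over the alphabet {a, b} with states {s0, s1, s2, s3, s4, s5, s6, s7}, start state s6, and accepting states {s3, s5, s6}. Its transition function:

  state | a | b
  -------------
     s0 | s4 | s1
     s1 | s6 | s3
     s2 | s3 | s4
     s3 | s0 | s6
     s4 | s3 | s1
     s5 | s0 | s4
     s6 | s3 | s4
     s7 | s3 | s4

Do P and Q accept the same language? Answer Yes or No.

Yes

Exploring the product automaton P × Q from the start pair (p0, s6), following both machines on each input symbol, reaches 5 state pairs: (p0, s6), (p4, s3), (p6, s4), (p2, s0), (p5, s1).
P accepts in {p0, p1, p4} and Q accepts in {s3, s5, s6}. In every reachable pair the two components are either both accepting — (p0, s6), (p4, s3) — or both non-accepting, so no string is accepted by exactly one of the machines: L(P) \ L(Q) and L(Q) \ L(P) are both empty.
Hence every string is accepted by P iff it is accepted by Q, and the two languages coincide.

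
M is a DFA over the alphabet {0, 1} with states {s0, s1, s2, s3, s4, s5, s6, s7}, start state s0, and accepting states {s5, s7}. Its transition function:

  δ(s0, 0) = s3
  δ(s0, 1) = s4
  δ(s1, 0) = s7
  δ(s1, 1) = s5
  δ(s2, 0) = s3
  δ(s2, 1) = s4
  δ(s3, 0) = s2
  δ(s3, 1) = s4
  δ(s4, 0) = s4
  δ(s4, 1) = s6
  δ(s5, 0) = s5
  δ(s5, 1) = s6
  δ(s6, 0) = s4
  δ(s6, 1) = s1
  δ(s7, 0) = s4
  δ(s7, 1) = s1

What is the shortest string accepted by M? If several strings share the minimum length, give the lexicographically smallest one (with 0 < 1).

1110

A breadth-first search from s0 reaches an accepting state first via the path s0 → s4 → s6 → s1 → s7 on input 1110.
No string of length < 4 is accepted (BFS exhausts all shorter strings without reaching an accepting state), and 1110 is the lexicographically least accepting string of length 4.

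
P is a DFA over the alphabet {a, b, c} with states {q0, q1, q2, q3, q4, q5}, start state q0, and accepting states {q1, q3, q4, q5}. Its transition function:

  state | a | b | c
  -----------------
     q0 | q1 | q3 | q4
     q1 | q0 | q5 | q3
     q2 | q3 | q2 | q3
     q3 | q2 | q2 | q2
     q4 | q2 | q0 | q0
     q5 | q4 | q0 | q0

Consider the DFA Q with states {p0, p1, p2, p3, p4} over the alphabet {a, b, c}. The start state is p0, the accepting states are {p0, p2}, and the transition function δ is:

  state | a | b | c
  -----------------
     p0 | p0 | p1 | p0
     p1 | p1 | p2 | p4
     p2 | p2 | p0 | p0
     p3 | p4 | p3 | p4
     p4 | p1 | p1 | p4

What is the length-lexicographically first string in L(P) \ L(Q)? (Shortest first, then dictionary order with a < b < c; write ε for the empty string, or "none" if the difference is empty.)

b

The string b is accepted by P but not by Q.
No shorter string lies in the difference, and b is the lexicographically first length-1 string in L(P) \ L(Q).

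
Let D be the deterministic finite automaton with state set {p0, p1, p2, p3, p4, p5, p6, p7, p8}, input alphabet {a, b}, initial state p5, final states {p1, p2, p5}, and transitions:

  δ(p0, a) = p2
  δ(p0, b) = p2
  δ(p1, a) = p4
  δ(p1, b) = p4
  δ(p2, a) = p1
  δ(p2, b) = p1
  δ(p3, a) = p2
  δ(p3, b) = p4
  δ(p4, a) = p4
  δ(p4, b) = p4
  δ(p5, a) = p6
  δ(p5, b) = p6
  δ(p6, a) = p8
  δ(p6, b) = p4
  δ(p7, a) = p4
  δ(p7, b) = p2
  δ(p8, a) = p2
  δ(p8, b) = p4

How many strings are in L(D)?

7

The useful subgraph on states {p1, p2, p5, p6, p8} is acyclic, so L(D) is finite; the longest accepting path visits 5 useful states, giving maximum string length 4.
Counting accepting paths from p5 by length: 1 of length 0, 2 of length 3, 4 of length 4. Total 7.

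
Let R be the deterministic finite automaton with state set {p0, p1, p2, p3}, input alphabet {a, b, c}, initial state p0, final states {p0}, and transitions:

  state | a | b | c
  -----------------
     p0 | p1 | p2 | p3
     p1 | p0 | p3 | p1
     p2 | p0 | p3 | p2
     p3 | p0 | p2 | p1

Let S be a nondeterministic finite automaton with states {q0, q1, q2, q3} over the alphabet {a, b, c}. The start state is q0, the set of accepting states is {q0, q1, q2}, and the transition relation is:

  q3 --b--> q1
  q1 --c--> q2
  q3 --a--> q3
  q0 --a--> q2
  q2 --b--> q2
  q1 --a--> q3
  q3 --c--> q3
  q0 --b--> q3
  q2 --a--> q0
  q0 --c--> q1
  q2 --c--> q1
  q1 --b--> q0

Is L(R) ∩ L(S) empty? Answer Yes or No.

No

The empty string ε is accepted by both R and S.
Hence L(R) ∩ L(S) ≠ ∅.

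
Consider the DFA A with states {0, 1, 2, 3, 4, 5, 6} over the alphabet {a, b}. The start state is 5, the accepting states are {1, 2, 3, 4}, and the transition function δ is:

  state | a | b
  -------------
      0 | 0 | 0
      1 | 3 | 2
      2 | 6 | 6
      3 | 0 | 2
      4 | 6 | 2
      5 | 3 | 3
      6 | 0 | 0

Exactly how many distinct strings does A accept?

4

The useful subgraph on states {2, 3, 5} is acyclic, so L(A) is finite; the longest accepting path visits 3 useful states, giving maximum string length 2.
Counting accepting paths from 5 by length: 2 of length 1, 2 of length 2. Total 4.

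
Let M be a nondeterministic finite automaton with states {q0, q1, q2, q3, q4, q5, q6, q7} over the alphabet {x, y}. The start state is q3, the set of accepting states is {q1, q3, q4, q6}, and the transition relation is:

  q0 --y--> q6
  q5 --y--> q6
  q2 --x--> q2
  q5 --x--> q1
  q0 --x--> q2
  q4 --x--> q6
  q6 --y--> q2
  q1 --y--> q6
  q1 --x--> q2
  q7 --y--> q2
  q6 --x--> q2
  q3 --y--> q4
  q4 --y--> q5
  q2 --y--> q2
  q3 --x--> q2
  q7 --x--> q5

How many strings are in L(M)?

The useful subgraph on states {q1, q3, q4, q5, q6} is acyclic, so L(M) is finite; the longest accepting path visits 5 useful states, giving maximum string length 4.
Counting accepting paths from q3 by length: 1 of length 0, 1 of length 1, 1 of length 2, 2 of length 3, 1 of length 4. Total 6.

6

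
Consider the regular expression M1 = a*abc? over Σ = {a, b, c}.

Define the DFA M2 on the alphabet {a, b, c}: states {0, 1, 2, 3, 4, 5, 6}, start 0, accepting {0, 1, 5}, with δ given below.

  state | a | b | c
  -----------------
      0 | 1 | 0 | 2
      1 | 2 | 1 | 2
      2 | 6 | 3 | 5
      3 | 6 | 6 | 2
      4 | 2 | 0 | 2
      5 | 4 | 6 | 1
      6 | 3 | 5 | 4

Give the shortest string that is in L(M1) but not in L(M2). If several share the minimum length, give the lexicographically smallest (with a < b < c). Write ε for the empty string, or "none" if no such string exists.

aab

The string aab is accepted by M1 but not by M2.
No shorter string lies in the difference, and aab is the lexicographically first length-3 string in L(M1) \ L(M2).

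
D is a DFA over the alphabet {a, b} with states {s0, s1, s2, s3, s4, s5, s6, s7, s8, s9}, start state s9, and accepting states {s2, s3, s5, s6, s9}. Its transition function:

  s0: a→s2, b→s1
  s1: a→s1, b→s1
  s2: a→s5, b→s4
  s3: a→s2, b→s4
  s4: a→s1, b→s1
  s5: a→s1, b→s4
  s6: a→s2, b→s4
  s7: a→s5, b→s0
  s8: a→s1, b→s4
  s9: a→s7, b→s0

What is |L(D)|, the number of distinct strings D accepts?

The useful subgraph on states {s0, s2, s5, s7, s9} is acyclic, so L(D) is finite; the longest accepting path visits 5 useful states, giving maximum string length 4.
Counting accepting paths from s9 by length: 1 of length 0, 2 of length 2, 2 of length 3, 1 of length 4. Total 6.

6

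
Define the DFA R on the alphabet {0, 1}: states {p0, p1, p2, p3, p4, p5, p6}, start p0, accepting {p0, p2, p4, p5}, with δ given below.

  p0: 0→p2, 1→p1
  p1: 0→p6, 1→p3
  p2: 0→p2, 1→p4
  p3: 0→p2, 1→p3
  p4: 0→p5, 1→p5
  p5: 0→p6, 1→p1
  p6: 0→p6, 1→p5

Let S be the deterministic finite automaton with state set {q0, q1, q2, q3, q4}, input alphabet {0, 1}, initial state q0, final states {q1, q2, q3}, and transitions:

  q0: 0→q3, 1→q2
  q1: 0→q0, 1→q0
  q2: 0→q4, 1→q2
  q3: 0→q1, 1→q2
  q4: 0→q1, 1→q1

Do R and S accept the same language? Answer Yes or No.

No

The empty string ε is accepted by R but rejected by S.
So L(R) ≠ L(S).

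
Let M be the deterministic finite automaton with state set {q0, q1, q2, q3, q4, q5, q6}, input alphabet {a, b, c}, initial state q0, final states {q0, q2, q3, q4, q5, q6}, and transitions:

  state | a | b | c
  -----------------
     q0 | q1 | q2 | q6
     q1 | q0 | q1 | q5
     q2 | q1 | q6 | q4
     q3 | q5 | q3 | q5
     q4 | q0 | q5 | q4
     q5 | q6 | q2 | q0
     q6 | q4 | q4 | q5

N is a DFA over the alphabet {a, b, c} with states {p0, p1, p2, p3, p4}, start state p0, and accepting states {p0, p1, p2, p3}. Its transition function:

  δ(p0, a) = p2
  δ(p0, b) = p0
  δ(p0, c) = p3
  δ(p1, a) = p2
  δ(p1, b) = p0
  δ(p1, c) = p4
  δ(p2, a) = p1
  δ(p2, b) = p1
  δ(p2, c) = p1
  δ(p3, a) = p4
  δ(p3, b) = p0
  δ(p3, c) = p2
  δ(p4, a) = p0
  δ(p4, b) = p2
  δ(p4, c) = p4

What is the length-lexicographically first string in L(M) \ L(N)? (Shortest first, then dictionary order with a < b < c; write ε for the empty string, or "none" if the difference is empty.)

ca

The string ca is accepted by M but not by N.
No shorter string lies in the difference, and ca is the lexicographically first length-2 string in L(M) \ L(N).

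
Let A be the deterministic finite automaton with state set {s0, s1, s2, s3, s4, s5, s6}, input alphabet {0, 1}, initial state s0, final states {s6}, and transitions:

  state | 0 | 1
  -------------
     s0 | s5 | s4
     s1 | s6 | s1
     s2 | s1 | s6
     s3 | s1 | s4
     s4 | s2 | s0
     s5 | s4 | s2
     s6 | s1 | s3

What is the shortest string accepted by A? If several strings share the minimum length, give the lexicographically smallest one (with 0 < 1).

011

A breadth-first search from s0 reaches an accepting state first via the path s0 → s5 → s2 → s6 on input 011.
No string of length < 3 is accepted (BFS exhausts all shorter strings without reaching an accepting state), and 011 is the lexicographically least accepting string of length 3.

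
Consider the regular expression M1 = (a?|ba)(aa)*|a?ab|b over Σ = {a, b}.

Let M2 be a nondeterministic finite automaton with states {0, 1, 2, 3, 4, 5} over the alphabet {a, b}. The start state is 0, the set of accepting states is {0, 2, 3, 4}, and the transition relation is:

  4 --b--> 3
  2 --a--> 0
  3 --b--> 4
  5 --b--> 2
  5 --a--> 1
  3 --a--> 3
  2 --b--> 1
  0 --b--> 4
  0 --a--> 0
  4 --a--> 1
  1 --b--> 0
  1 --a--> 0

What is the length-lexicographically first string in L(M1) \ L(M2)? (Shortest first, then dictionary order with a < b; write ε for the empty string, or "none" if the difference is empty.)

ba

The string ba is accepted by M1 but not by M2.
No shorter string lies in the difference, and ba is the lexicographically first length-2 string in L(M1) \ L(M2).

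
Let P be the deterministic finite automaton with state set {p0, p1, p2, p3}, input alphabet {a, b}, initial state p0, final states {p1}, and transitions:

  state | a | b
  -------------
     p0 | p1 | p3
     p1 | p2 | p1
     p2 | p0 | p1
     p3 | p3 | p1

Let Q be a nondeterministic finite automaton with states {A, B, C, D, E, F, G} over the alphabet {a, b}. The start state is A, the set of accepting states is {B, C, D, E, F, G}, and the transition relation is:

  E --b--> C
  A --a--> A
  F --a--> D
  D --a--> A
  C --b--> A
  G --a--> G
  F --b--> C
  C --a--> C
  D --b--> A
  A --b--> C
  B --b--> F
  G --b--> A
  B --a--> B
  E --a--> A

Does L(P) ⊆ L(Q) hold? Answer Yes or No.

The string a is in L(P) but not in L(Q).
So L(P) ⊄ L(Q).

No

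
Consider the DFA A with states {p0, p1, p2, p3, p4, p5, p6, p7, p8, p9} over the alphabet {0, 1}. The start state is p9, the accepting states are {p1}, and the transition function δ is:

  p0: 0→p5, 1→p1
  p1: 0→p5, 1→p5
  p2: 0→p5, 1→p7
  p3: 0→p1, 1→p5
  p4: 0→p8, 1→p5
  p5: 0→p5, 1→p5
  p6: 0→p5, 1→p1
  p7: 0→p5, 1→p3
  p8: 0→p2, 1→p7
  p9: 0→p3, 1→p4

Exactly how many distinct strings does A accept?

The useful subgraph on states {p1, p2, p3, p4, p7, p8, p9} is acyclic, so L(A) is finite; the longest accepting path visits 7 useful states, giving maximum string length 6.
Counting accepting paths from p9 by length: 1 of length 2, 1 of length 5, 1 of length 6. Total 3.

3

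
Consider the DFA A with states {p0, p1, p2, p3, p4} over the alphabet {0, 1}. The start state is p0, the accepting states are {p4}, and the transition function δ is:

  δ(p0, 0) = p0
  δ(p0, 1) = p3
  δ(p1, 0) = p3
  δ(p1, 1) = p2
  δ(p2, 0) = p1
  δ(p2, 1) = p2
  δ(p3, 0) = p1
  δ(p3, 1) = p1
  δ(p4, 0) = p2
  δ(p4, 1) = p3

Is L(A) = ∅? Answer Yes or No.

Yes

The states reachable from the start state are {p0, p1, p2, p3}.
None of the accepting states {p4} is reachable, so no string is accepted and L(A) = ∅.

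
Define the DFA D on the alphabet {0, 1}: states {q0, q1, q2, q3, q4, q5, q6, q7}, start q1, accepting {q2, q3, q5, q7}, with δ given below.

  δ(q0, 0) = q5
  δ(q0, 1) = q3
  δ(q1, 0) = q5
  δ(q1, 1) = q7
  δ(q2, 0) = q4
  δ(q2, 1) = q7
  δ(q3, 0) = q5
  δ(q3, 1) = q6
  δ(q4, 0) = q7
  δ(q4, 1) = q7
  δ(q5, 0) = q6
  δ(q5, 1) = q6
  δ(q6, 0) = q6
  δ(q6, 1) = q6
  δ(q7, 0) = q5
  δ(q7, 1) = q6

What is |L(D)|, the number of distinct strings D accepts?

The useful subgraph on states {q1, q5, q7} is acyclic, so L(D) is finite; the longest accepting path visits 3 useful states, giving maximum string length 2.
Counting accepting paths from q1 by length: 2 of length 1, 1 of length 2. Total 3.

3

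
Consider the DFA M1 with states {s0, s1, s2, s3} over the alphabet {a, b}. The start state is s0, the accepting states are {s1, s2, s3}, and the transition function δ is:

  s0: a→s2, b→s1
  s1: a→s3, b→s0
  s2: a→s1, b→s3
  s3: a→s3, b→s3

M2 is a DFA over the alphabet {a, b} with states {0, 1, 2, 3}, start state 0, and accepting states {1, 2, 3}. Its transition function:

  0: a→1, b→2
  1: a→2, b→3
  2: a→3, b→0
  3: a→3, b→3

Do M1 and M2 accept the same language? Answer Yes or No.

Exploring the product automaton M1 × M2 from the start pair (s0, 0), following both machines on each input symbol, reaches 4 state pairs: (s0, 0), (s2, 1), (s1, 2), (s3, 3).
M1 accepts in {s1, s2, s3} and M2 accepts in {1, 2, 3}. In every reachable pair the two components are either both accepting — (s2, 1), (s1, 2), (s3, 3) — or both non-accepting, so no string is accepted by exactly one of the machines: L(M1) \ L(M2) and L(M2) \ L(M1) are both empty.
Hence every string is accepted by M1 iff it is accepted by M2, and the two languages coincide.

Yes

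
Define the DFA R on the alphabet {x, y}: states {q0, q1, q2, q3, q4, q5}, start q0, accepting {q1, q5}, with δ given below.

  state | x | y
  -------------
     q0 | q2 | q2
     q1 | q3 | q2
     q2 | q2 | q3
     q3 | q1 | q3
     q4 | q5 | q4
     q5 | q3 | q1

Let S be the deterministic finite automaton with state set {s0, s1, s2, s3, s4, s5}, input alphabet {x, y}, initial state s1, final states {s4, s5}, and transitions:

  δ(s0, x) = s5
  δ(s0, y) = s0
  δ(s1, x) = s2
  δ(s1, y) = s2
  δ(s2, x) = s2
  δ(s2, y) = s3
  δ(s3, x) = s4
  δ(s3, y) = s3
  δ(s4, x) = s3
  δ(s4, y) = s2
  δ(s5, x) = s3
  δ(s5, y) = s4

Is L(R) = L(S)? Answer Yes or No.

Yes

Exploring the product automaton R × S from the start pair (q0, s1), following both machines on each input symbol, reaches 4 state pairs: (q0, s1), (q2, s2), (q3, s3), (q1, s4).
R accepts in {q1, q5} and S accepts in {s4, s5}. In every reachable pair the two components are either both accepting — (q1, s4) — or both non-accepting, so no string is accepted by exactly one of the machines: L(R) \ L(S) and L(S) \ L(R) are both empty.
Hence every string is accepted by R iff it is accepted by S, and the two languages coincide.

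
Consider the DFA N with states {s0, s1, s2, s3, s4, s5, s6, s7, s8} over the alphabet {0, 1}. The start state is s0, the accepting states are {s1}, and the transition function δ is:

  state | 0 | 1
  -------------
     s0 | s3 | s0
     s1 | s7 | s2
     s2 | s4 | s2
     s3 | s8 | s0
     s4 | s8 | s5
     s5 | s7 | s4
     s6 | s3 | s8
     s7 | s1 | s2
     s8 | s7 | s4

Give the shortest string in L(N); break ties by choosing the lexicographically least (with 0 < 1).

0000

A breadth-first search from s0 reaches an accepting state first via the path s0 → s3 → s8 → s7 → s1 on input 0000.
No string of length < 4 is accepted (BFS exhausts all shorter strings without reaching an accepting state), and 0000 is the lexicographically least accepting string of length 4.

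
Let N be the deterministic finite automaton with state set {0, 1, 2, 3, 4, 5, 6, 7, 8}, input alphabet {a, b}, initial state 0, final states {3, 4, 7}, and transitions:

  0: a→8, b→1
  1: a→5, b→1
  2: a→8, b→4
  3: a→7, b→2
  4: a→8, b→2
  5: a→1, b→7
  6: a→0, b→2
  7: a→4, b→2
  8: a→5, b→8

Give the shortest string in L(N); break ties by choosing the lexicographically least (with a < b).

aab

A breadth-first search from 0 reaches an accepting state first via the path 0 → 8 → 5 → 7 on input aab.
No string of length < 3 is accepted (BFS exhausts all shorter strings without reaching an accepting state), and aab is the lexicographically least accepting string of length 3.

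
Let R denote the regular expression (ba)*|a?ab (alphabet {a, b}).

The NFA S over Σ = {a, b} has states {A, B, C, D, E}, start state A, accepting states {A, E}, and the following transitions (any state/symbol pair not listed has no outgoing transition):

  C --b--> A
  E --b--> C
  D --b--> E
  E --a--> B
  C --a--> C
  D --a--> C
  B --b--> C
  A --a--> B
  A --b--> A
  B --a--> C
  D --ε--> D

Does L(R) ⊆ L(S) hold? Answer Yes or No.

The string ab is in L(R) but not in L(S).
So L(R) ⊄ L(S).

No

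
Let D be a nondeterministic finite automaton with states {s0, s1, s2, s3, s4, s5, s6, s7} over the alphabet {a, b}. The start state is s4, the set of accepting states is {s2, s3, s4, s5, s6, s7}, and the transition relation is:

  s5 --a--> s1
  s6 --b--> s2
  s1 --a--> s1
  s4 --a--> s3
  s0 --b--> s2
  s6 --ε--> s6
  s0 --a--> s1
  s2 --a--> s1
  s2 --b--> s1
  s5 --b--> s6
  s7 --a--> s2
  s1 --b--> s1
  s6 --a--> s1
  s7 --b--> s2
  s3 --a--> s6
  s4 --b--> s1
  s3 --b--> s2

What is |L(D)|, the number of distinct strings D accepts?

The useful subgraph on states {s2, s3, s4, s6} is acyclic, so L(D) is finite; the longest accepting path visits 4 useful states, giving maximum string length 3.
Counting accepting paths from s4 by length: 1 of length 0, 1 of length 1, 2 of length 2, 1 of length 3. Total 5.

5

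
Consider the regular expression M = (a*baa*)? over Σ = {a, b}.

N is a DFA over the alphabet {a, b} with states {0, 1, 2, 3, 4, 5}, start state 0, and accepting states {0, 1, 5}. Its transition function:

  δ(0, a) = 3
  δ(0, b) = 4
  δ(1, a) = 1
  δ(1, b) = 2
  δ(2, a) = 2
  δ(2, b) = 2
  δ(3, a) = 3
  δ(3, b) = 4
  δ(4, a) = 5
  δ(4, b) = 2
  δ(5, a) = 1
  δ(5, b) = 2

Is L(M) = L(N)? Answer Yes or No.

Converting the expression M to a DFA (subset construction, then merging equivalent states) gives the minimal DFA with states {m0, m1, m2, m3, m4}, start state m0, accepting states {m0, m3} and transitions m0: a→m1, b→m2; m1: a→m1, b→m2; m2: a→m3, b→m4; m3: a→m3, b→m4; m4: a→m4, b→m4.
Exploring the product automaton M × N from the start pair (m0, 0), following both machines on each input symbol, reaches 6 state pairs: (m0, 0), (m1, 3), (m2, 4), (m3, 5), (m4, 2), (m3, 1).
M accepts in {m0, m3} and N accepts in {0, 1, 5}. In every reachable pair the two components are either both accepting — (m0, 0), (m3, 5), (m3, 1) — or both non-accepting, so no string is accepted by exactly one of the machines: L(M) \ L(N) and L(N) \ L(M) are both empty.
Hence every string is accepted by M iff it is accepted by N, and the two languages coincide.

Yes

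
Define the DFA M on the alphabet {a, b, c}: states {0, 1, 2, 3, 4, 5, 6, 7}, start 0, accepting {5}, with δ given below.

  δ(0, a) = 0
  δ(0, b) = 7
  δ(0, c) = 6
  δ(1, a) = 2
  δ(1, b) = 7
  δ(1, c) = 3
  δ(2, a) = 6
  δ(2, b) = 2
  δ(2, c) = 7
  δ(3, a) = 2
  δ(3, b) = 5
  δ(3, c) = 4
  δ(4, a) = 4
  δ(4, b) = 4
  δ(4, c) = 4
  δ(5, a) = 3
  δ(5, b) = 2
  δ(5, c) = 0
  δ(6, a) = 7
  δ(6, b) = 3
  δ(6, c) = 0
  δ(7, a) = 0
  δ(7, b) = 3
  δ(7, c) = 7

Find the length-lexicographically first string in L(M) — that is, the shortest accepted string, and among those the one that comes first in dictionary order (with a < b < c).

bbb

A breadth-first search from 0 reaches an accepting state first via the path 0 → 7 → 3 → 5 on input bbb.
No string of length < 3 is accepted (BFS exhausts all shorter strings without reaching an accepting state), and bbb is the lexicographically least accepting string of length 3.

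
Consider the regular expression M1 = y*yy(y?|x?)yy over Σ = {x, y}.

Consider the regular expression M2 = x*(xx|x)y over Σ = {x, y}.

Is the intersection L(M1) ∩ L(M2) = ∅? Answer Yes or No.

Yes

Converting the expression M1 to a DFA (subset construction, then merging equivalent states) gives the minimal DFA with states {r0, r1, r2, r3, r4, r5, r6, r7, r8}, start state r0, accepting states {r7, r8} and transitions r0: x→r1, y→r2; r1: x→r1, y→r1; r2: x→r1, y→r3; r3: x→r4, y→r5; r4: x→r1, y→r6; r5: x→r4, y→r7; r6: x→r1, y→r8; r7: x→r4, y→r7; r8: x→r1, y→r1.
Converting the expression M2 to a DFA (subset construction, then merging equivalent states) gives the minimal DFA with states {t0, t1, t2, t3}, start state t0, accepting states {t3} and transitions t0: x→t1, y→t2; t1: x→t1, y→t3; t2: x→t2, y→t2; t3: x→t2, y→t2.
Exploring the product automaton M1 × M2 from the start pair (r0, t0), following both machines on each input symbol, reaches 11 state pairs: (r0, t0), (r1, t1), (r2, t2), (r1, t3), (r1, t2), (r3, t2), (r4, t2), (r5, t2), (r6, t2), (r7, t2), (r8, t2).
M1 accepts in {r7, r8} and M2 accepts in {t3}; no reachable pair has both components accepting, so no string drives both machines to acceptance simultaneously and L(M1) ∩ L(M2) = ∅.
So no string is accepted by both, and the intersection is empty.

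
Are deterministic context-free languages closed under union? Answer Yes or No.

No

{aⁿbⁿ : n≥0} and {aⁿb²ⁿ : n≥0} are each accepted by a deterministic PDA (push the a's; pop one per b, respectively one per two b's), but their union U is not. Suppose a DPDA M accepted U. Being deterministic, M has a single run on aⁿb²ⁿ, and since aⁿbⁿ ∈ U that run passes through an accepting configuration right after consuming the prefix aⁿbⁿ and then goes on to accept again after n more b's. Build an ordinary (nondeterministic) PDA M′ that simulates M on a's and b's and, at any moment when M is in an accepting state, may switch to a second mode in which it reads only c's, feeding each c to M as a b; M′ accepts when M does. Then M′ accepts aⁱbʲcᵏ (k≥1) exactly when both aⁱbʲ ∈ U and aⁱbʲ⁺ᵏ ∈ U, and checking the four cases (i=j or j=2i, combined with j+k=i or j+k=2i) leaves only i=j=k: so L(M′) ∩ a*b*c⁺ = {aⁿbⁿcⁿ : n≥1} would be context-free, which it is not (pumping lemma) — contradiction. (The union is an unambiguous CFL; it is determinism, not unambiguity, that fails.)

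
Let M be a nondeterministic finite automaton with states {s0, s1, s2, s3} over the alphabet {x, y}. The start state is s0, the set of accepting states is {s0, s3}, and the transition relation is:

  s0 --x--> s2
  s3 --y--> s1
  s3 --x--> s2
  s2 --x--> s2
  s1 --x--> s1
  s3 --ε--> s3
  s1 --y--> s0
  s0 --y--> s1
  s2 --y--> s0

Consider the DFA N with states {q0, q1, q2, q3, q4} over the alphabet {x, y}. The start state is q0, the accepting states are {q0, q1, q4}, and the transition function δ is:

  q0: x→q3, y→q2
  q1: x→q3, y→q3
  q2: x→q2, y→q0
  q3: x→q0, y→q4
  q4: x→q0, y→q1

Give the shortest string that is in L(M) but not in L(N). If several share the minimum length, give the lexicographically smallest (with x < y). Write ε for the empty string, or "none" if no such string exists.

xxy

The string xxy is accepted by M but not by N.
No shorter string lies in the difference, and xxy is the lexicographically first length-3 string in L(M) \ L(N).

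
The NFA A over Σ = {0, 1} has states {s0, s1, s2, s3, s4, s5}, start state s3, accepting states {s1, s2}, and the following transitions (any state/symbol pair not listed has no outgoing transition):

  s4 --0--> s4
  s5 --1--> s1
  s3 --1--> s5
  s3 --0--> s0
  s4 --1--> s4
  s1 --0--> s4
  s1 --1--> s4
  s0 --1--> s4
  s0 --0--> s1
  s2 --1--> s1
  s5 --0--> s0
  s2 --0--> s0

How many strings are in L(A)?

3

The useful subgraph on states {s0, s1, s3, s5} is acyclic, so L(A) is finite; the longest accepting path visits 4 useful states, giving maximum string length 3.
Counting accepting paths from s3 by length: 2 of length 2, 1 of length 3. Total 3.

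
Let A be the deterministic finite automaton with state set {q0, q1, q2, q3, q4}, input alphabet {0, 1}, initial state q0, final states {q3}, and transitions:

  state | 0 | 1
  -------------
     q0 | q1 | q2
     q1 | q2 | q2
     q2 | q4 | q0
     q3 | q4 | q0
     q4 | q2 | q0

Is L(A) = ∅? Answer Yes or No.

Yes

The states reachable from the start state are {q0, q1, q2, q4}.
None of the accepting states {q3} is reachable, so no string is accepted and L(A) = ∅.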